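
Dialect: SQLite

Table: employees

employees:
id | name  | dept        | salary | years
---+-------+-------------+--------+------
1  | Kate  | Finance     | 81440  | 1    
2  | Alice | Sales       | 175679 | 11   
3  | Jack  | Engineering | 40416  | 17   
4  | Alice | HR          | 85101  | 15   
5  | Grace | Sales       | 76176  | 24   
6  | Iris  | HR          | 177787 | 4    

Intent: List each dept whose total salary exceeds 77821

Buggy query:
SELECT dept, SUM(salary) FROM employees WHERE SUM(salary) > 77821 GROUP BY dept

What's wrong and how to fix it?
Bug: Aggregate functions cannot appear in a WHERE clause

Fix: Use HAVING (which filters groups after aggregation) instead of WHERE

Corrected query:
SELECT dept, SUM(salary) FROM employees GROUP BY dept HAVING SUM(salary) > 77821

Result:
dept    | SUM(salary)
--------+------------
Finance | 81440      
HR      | 262888     
Sales   | 251855     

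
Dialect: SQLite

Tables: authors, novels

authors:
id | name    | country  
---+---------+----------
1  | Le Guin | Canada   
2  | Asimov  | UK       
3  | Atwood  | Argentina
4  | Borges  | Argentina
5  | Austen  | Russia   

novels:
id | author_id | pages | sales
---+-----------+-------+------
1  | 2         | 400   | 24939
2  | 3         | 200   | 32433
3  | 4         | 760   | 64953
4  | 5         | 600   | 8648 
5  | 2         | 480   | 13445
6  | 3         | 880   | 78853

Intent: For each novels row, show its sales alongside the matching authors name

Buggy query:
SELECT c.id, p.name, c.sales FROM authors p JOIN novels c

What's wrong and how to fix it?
Bug: Missing join condition: each novels row is matched to all authors rows instead of just its own

Fix: Specify the join condition linking the foreign key to the parent id

Corrected query:
SELECT c.id, p.name, c.sales FROM authors p JOIN novels c ON c.author_id = p.id

Result:
id | name   | sales
---+--------+------
1  | Asimov | 24939
2  | Atwood | 32433
3  | Borges | 64953
4  | Austen | 8648 
5  | Asimov | 13445
6  | Atwood | 78853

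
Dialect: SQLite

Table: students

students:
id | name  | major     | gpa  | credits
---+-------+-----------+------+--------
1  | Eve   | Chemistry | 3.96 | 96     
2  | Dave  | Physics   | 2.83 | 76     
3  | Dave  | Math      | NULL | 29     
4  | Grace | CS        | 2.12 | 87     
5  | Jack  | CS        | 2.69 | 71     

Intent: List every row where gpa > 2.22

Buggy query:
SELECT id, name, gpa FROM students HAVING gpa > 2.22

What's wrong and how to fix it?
Bug: HAVING filters the output of aggregation, but this query has no GROUP BY and no aggregate functions, so SQLite rejects it (HAVING clause on a non-aggregate query); the condition here is per row

Fix: Use WHERE for row-level filtering

Corrected query:
SELECT id, name, gpa FROM students WHERE gpa > 2.22

Result:
id | name | gpa 
---+------+-----
1  | Eve  | 3.96
2  | Dave | 2.83
5  | Jack | 2.69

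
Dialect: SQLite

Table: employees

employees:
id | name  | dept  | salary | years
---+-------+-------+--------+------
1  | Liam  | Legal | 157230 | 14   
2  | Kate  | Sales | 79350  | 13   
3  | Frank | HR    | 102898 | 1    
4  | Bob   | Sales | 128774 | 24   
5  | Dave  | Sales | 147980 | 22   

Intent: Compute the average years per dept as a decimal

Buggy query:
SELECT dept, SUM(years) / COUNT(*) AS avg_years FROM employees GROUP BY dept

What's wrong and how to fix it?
Bug: SUM(years) and COUNT(*) are both integers; the division truncates the fractional part

Fix: Cast one side to REAL so the division keeps the fractional part

Corrected query:
SELECT dept, SUM(years) * 1.0 / COUNT(*) AS avg_years FROM employees GROUP BY dept

Result:
dept  | avg_years
------+----------
HR    | 1        
Legal | 14       
Sales | 19.666667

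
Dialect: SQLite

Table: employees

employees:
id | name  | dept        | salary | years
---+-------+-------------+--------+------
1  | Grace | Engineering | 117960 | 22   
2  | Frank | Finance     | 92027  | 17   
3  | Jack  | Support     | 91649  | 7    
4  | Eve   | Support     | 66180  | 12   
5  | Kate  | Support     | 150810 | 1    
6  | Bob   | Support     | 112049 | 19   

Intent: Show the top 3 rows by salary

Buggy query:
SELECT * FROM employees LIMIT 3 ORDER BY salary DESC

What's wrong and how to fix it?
Bug: LIMIT must come after ORDER BY

Fix: Swap the clauses: ORDER BY first, then LIMIT

Corrected query:
SELECT * FROM employees ORDER BY salary DESC LIMIT 3

Result:
id | name  | dept        | salary | years
---+-------+-------------+--------+------
5  | Kate  | Support     | 150810 | 1    
1  | Grace | Engineering | 117960 | 22   
6  | Bob   | Support     | 112049 | 19   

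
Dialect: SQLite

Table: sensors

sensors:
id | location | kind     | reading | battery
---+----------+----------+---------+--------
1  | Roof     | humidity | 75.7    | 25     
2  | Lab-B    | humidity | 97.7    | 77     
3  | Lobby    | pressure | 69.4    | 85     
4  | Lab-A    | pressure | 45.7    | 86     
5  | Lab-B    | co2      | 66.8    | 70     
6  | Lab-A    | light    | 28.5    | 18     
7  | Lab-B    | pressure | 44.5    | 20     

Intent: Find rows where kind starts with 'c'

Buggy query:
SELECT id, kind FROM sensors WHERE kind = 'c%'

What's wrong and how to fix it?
Bug: Wildcards only work with LIKE; '=' treats '%' as a literal character

Fix: Use LIKE for wildcard pattern matching

Corrected query:
SELECT id, kind FROM sensors WHERE kind LIKE 'c%'

Result:
id | kind
---+-----
5  | co2 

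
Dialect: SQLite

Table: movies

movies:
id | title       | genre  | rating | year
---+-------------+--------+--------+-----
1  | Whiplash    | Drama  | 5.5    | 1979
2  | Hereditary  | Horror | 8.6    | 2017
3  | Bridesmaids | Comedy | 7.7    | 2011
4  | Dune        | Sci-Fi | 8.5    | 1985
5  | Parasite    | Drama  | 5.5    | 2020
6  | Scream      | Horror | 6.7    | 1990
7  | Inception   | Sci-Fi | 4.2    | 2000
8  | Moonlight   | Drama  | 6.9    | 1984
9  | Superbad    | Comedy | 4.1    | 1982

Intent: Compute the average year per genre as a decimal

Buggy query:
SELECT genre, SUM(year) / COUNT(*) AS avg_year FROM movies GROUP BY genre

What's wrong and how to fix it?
Bug: SUM(year) and COUNT(*) are both integers; the division truncates the fractional part

Fix: Cast one side to REAL so the division keeps the fractional part

Corrected query:
SELECT genre, SUM(year) * 1.0 / COUNT(*) AS avg_year FROM movies GROUP BY genre

Result:
genre  | avg_year   
-------+------------
Comedy | 1996.5     
Drama  | 1994.333333
Horror | 2003.5     
Sci-Fi | 1992.5     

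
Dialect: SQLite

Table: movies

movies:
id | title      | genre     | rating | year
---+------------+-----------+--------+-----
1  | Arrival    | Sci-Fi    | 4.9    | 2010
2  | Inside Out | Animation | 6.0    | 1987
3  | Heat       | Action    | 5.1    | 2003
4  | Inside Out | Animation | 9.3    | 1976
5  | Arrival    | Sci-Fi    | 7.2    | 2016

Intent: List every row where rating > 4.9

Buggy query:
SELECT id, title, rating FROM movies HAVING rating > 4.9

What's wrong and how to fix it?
Bug: HAVING filters the output of aggregation, but this query has no GROUP BY and no aggregate functions, so SQLite rejects it (HAVING clause on a non-aggregate query); the condition here is per row

Fix: Replace HAVING with WHERE since the condition applies to individual rows

Corrected query:
SELECT id, title, rating FROM movies WHERE rating > 4.9

Result:
id | title      | rating
---+------------+-------
2  | Inside Out | 6     
3  | Heat       | 5.1   
4  | Inside Out | 9.3   
5  | Arrival    | 7.2   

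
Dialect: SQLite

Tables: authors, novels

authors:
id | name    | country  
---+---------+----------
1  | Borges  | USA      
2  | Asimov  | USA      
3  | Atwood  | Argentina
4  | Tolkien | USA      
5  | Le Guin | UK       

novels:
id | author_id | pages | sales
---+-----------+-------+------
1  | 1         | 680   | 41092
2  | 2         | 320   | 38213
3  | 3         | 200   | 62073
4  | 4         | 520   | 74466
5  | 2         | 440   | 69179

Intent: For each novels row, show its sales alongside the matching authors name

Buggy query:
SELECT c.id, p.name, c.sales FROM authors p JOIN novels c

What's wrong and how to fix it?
Bug: JOIN with no ON clause produces a cartesian product; every novels row pairs with every authors row

Fix: Add ON c.author_id = p.id to the JOIN

Corrected query:
SELECT c.id, p.name, c.sales FROM authors p JOIN novels c ON c.author_id = p.id

Result:
id | name    | sales
---+---------+------
1  | Borges  | 41092
2  | Asimov  | 38213
3  | Atwood  | 62073
4  | Tolkien | 74466
5  | Asimov  | 69179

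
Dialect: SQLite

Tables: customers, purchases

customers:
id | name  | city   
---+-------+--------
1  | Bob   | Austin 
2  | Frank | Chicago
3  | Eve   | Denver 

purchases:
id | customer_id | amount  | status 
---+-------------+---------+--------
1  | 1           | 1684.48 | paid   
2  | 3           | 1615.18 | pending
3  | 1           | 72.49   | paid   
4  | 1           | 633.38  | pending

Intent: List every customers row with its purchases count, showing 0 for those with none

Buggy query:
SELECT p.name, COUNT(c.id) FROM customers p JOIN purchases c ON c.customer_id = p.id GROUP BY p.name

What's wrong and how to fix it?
Bug: INNER JOIN drops customers rows that have no matching purchases rows

Fix: Use LEFT JOIN so parents without children still appear (COUNT(c.id) gives 0)

Corrected query:
SELECT p.name, COUNT(c.id) FROM customers p LEFT JOIN purchases c ON c.customer_id = p.id GROUP BY p.name

Result:
name  | COUNT(c.id)
------+------------
Bob   | 3          
Eve   | 1          
Frank | 0          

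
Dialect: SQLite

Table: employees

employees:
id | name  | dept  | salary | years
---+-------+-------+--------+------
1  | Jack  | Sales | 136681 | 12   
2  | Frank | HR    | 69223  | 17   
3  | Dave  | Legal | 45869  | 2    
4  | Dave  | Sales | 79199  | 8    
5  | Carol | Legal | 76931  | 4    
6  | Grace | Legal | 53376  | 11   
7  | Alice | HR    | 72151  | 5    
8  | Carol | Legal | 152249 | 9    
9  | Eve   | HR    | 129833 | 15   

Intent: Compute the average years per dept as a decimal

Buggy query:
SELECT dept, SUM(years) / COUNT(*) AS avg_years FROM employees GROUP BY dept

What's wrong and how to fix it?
Bug: SUM(years) and COUNT(*) are both integers; the division truncates the fractional part

Fix: Cast one side to REAL so the division keeps the fractional part

Corrected query:
SELECT dept, SUM(years) * 1.0 / COUNT(*) AS avg_years FROM employees GROUP BY dept

Result:
dept  | avg_years
------+----------
HR    | 12.333333
Legal | 6.5      
Sales | 10       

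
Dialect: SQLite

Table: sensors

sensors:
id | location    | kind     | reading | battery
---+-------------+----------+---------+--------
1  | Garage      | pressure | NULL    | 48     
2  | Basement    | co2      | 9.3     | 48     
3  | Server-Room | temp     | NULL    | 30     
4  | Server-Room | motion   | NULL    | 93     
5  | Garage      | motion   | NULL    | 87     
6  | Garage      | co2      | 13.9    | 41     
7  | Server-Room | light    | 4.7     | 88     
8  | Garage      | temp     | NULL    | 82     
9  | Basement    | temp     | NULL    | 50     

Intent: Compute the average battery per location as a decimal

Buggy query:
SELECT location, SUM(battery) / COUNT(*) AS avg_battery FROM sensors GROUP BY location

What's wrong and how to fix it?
Bug: SUM(battery) and COUNT(*) are both integers; the division truncates the fractional part

Fix: Multiply by 1.0 (or CAST to REAL) to force floating-point division

Corrected query:
SELECT location, SUM(battery) * 1.0 / COUNT(*) AS avg_battery FROM sensors GROUP BY location

Result:
location    | avg_battery
------------+------------
Basement    | 49         
Garage      | 64.5       
Server-Room | 70.333333  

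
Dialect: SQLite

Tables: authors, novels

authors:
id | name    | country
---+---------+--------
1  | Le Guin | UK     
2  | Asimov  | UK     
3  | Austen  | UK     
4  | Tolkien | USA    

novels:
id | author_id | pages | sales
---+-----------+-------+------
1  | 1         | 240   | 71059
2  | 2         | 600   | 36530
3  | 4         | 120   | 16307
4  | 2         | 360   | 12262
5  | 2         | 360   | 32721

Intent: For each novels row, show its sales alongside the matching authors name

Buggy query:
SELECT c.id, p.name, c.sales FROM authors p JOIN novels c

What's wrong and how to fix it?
Bug: Missing join condition: each novels row is matched to all authors rows instead of just its own

Fix: Specify the join condition linking the foreign key to the parent id

Corrected query:
SELECT c.id, p.name, c.sales FROM authors p JOIN novels c ON c.author_id = p.id

Result:
id | name    | sales
---+---------+------
1  | Le Guin | 71059
2  | Asimov  | 36530
3  | Tolkien | 16307
4  | Asimov  | 12262
5  | Asimov  | 32721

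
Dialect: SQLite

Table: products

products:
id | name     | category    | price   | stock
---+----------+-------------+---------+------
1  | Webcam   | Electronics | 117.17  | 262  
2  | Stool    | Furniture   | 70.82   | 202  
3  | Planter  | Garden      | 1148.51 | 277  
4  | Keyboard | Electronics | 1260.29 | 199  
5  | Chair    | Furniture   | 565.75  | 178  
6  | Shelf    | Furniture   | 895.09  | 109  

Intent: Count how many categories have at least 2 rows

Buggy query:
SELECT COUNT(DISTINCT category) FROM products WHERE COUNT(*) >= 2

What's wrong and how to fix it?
Bug: WHERE filters individual rows, not groups, so a group-level COUNT is invalid there

Fix: Use a subquery that GROUPs and filters with HAVING, then count its rows

Corrected query:
SELECT COUNT(*) FROM (SELECT category FROM products GROUP BY category HAVING COUNT(*) >= 2)

Result:
COUNT(*)
--------
2       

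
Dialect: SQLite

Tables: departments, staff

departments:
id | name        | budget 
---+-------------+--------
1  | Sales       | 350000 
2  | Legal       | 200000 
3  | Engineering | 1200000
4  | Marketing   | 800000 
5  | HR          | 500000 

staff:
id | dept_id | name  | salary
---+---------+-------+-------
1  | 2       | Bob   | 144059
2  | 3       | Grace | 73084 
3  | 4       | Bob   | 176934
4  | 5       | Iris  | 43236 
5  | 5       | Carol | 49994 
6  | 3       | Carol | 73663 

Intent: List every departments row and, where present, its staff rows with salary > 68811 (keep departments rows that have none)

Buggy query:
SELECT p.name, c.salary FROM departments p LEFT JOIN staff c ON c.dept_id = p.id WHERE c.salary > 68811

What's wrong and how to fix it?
Bug: Filtering c.salary in WHERE discards the NULL rows produced by LEFT JOIN, turning it into an inner join

Fix: Put 'c.salary > 68811' in the JOIN's ON clause instead of WHERE

Corrected query:
SELECT p.name, c.salary FROM departments p LEFT JOIN staff c ON c.dept_id = p.id AND c.salary > 68811

Result:
name        | salary
------------+-------
Sales       | NULL  
Legal       | 144059
Engineering | 73084 
Engineering | 73663 
Marketing   | 176934
HR          | NULL  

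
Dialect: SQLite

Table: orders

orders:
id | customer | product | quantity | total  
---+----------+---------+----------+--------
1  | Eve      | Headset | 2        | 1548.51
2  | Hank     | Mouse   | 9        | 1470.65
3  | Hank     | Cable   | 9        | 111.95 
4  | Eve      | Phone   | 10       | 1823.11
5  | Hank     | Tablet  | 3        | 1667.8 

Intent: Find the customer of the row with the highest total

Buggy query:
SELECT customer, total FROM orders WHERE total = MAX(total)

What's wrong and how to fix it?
Bug: WHERE is evaluated per row; an aggregate over the whole table isn't defined there

Fix: Wrap MAX in a scalar subquery so WHERE compares against a single value

Corrected query:
SELECT customer, total FROM orders WHERE total = (SELECT MAX(total) FROM orders)

Result:
customer | total  
---------+--------
Eve      | 1823.11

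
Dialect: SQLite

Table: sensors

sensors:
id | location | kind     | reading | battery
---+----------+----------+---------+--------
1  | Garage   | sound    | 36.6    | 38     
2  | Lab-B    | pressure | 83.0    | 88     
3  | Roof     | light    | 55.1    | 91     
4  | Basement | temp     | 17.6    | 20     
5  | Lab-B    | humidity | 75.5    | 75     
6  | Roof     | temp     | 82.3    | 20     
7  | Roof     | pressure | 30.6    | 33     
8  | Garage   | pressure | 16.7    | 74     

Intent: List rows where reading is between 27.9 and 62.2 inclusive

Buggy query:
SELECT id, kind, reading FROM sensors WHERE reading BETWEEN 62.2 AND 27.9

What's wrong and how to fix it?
Bug: BETWEEN expects the lower bound first; with 62.2 AND 27.9 the range is empty

Fix: Swap the bounds so the smaller value comes first

Corrected query:
SELECT id, kind, reading FROM sensors WHERE reading BETWEEN 27.9 AND 62.2

Result:
id | kind     | reading
---+----------+--------
1  | sound    | 36.6   
3  | light    | 55.1   
7  | pressure | 30.6   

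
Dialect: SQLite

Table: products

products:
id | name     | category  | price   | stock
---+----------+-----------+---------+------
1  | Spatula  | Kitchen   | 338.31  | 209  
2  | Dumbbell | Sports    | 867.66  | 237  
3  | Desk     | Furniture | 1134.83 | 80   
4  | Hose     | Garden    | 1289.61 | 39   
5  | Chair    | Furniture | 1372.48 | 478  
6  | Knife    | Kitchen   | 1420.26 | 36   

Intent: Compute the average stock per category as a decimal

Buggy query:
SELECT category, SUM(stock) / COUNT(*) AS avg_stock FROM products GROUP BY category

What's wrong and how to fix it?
Bug: SUM(stock) and COUNT(*) are both integers; the division truncates the fractional part

Fix: Cast one side to REAL so the division keeps the fractional part

Corrected query:
SELECT category, SUM(stock) * 1.0 / COUNT(*) AS avg_stock FROM products GROUP BY category

Result:
category  | avg_stock
----------+----------
Furniture | 279      
Garden    | 39       
Kitchen   | 122.5    
Sports    | 237      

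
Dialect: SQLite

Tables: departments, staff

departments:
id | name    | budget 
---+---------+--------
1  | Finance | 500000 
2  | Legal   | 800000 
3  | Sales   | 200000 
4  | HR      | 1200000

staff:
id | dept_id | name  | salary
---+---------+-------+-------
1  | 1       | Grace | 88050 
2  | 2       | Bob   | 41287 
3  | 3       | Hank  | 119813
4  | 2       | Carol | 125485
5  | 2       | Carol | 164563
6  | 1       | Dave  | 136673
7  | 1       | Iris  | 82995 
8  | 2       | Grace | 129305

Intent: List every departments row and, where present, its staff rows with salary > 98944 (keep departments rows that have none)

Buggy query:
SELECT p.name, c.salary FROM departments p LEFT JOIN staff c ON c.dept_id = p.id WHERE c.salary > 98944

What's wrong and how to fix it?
Bug: Filtering c.salary in WHERE discards the NULL rows produced by LEFT JOIN, turning it into an inner join

Fix: Put 'c.salary > 98944' in the JOIN's ON clause instead of WHERE

Corrected query:
SELECT p.name, c.salary FROM departments p LEFT JOIN staff c ON c.dept_id = p.id AND c.salary > 98944

Result:
name    | salary
--------+-------
Finance | 136673
Legal   | 125485
Legal   | 129305
Legal   | 164563
Sales   | 119813
HR      | NULL  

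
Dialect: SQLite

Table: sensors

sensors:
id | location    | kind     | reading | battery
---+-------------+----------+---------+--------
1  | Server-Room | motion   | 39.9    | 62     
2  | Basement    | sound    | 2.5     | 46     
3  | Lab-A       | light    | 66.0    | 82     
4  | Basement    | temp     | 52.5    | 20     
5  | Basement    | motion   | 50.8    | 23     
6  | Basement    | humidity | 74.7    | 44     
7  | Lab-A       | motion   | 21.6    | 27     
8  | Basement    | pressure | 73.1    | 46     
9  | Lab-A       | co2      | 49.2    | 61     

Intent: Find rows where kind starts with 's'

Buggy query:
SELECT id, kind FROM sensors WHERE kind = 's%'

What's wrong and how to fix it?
Bug: '=' compares the literal string including the % character; pattern matching needs LIKE

Fix: Use LIKE for wildcard pattern matching

Corrected query:
SELECT id, kind FROM sensors WHERE kind LIKE 's%'

Result:
id | kind 
---+------
2  | sound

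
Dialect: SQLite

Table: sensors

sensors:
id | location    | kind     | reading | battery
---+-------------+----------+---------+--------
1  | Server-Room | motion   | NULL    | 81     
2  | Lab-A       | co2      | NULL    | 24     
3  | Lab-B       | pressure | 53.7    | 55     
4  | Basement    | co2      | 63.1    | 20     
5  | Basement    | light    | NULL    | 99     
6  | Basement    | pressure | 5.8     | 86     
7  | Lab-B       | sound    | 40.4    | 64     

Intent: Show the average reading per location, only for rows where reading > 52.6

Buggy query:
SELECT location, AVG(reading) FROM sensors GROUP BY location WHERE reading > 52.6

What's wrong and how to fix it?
Bug: Row-level WHERE must come before GROUP BY in the clause order

Fix: Place WHERE between FROM and GROUP BY

Corrected query:
SELECT location, AVG(reading) FROM sensors WHERE reading > 52.6 GROUP BY location

Result:
location | AVG(reading)
---------+-------------
Basement | 63.1        
Lab-B    | 53.7        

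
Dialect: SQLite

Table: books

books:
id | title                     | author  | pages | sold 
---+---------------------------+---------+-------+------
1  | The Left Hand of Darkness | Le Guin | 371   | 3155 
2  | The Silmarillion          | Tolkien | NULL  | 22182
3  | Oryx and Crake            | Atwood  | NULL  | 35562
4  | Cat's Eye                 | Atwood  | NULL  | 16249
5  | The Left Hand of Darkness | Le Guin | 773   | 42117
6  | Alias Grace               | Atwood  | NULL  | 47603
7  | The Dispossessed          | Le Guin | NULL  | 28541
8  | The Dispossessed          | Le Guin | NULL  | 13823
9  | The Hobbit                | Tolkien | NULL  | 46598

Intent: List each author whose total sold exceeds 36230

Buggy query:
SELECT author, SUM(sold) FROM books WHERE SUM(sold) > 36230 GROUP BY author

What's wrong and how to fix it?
Bug: Aggregate functions cannot appear in a WHERE clause

Fix: Use HAVING (which filters groups after aggregation) instead of WHERE

Corrected query:
SELECT author, SUM(sold) FROM books GROUP BY author HAVING SUM(sold) > 36230

Result:
author  | SUM(sold)
--------+----------
Atwood  | 99414    
Le Guin | 87636    
Tolkien | 68780    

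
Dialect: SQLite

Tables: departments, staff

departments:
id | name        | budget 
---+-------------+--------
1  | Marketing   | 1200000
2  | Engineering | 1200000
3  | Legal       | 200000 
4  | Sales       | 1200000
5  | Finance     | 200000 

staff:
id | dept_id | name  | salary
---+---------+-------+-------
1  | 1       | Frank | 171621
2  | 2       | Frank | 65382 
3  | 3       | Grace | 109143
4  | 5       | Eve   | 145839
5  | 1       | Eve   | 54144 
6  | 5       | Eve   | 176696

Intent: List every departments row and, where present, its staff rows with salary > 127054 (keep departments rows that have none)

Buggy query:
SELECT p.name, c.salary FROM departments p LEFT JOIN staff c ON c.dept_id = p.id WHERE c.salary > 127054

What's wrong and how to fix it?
Bug: A WHERE condition on the right-hand table after LEFT JOIN drops unmatched parents

Fix: Put 'c.salary > 127054' in the JOIN's ON clause instead of WHERE

Corrected query:
SELECT p.name, c.salary FROM departments p LEFT JOIN staff c ON c.dept_id = p.id AND c.salary > 127054

Result:
name        | salary
------------+-------
Marketing   | 171621
Engineering | NULL  
Legal       | NULL  
Sales       | NULL  
Finance     | 145839
Finance     | 176696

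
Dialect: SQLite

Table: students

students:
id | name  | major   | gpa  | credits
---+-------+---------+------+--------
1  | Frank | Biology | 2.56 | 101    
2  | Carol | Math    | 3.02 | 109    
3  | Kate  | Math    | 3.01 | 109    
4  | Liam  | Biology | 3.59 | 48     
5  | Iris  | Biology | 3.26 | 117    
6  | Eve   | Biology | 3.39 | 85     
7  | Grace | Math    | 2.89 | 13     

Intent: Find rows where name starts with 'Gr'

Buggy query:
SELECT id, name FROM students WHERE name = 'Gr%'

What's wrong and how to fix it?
Bug: '=' compares the literal string including the % character; pattern matching needs LIKE

Fix: Replace '=' with LIKE so 'Gr%' is treated as a pattern

Corrected query:
SELECT id, name FROM students WHERE name LIKE 'Gr%'

Result:
id | name 
---+------
7  | Grace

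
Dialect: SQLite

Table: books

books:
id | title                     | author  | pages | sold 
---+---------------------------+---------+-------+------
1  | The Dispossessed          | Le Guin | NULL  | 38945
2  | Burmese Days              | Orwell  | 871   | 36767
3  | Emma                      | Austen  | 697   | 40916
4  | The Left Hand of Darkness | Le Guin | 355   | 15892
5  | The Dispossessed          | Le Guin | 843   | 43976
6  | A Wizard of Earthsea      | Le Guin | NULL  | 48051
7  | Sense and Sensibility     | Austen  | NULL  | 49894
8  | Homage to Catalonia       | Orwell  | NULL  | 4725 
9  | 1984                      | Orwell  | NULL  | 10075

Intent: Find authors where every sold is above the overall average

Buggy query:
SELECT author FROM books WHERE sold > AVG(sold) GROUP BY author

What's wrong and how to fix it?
Bug: AVG() is an aggregate; it can't sit directly in WHERE

Fix: Compute the overall average in a scalar subquery and compare each group's MIN against it in HAVING

Corrected query:
SELECT author FROM books GROUP BY author HAVING MIN(sold) > (SELECT AVG(sold) FROM books)

Result:
author
------
Austen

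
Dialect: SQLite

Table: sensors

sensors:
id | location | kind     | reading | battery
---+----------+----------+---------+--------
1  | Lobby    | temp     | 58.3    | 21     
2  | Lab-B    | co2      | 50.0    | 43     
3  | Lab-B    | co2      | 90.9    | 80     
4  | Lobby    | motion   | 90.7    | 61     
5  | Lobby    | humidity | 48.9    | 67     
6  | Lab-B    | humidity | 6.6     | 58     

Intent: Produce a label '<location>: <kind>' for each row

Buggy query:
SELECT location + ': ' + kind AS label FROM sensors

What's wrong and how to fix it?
Bug: '+' is numeric addition; on text columns SQLite converts them to 0 instead of concatenating

Fix: Use the || operator for string concatenation

Corrected query:
SELECT location || ': ' || kind AS label FROM sensors

Result:
label          
---------------
Lobby: temp    
Lab-B: co2     
Lab-B: co2     
Lobby: motion  
Lobby: humidity
Lab-B: humidity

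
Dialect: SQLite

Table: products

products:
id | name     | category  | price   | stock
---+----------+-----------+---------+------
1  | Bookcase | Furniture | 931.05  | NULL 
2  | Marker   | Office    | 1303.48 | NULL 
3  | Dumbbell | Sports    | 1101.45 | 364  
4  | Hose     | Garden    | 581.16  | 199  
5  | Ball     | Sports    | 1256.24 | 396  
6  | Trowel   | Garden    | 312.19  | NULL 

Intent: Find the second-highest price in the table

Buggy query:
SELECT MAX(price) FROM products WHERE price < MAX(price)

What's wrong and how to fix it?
Bug: MAX(price) on the right of the comparison is an aggregate-in-WHERE error

Fix: Put the inner MAX in a scalar subquery

Corrected query:
SELECT MAX(price) FROM products WHERE price < (SELECT MAX(price) FROM products)

Result:
MAX(price)
----------
1256.24   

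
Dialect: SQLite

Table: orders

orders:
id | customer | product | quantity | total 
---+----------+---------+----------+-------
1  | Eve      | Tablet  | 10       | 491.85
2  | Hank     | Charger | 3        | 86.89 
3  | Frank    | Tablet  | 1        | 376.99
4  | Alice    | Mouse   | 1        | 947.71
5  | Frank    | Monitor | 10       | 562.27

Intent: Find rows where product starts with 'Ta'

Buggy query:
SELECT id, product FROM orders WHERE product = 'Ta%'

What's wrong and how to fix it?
Bug: '=' compares the literal string including the % character; pattern matching needs LIKE

Fix: Replace '=' with LIKE so 'Ta%' is treated as a pattern

Corrected query:
SELECT id, product FROM orders WHERE product LIKE 'Ta%'

Result:
id | product
---+--------
1  | Tablet 
3  | Tablet 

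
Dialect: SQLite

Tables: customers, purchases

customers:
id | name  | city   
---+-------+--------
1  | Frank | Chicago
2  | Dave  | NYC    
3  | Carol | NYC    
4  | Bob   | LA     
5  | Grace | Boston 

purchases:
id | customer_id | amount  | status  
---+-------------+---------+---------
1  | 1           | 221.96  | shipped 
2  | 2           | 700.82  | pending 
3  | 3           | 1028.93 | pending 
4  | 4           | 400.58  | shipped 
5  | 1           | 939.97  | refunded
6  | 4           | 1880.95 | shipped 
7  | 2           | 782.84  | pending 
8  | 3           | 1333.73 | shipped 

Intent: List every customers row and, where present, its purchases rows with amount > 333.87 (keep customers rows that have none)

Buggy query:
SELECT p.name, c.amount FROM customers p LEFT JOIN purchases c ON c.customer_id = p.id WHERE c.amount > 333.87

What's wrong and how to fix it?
Bug: A WHERE condition on the right-hand table after LEFT JOIN drops unmatched parents

Fix: Put 'c.amount > 333.87' in the JOIN's ON clause instead of WHERE

Corrected query:
SELECT p.name, c.amount FROM customers p LEFT JOIN purchases c ON c.customer_id = p.id AND c.amount > 333.87

Result:
name  | amount 
------+--------
Frank | 939.97 
Dave  | 700.82 
Dave  | 782.84 
Carol | 1028.93
Carol | 1333.73
Bob   | 400.58 
Bob   | 1880.95
Grace | NULL   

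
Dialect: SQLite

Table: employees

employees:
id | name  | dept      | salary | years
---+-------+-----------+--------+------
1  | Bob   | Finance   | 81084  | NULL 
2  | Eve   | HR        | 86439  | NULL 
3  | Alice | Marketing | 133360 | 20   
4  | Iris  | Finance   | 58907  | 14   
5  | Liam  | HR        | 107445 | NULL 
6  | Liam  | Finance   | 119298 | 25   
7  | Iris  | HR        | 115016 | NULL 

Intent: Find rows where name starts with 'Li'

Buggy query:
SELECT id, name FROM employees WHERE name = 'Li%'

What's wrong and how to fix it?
Bug: '=' compares the literal string including the % character; pattern matching needs LIKE

Fix: Replace '=' with LIKE so 'Li%' is treated as a pattern

Corrected query:
SELECT id, name FROM employees WHERE name LIKE 'Li%'

Result:
id | name
---+-----
5  | Liam
6  | Liam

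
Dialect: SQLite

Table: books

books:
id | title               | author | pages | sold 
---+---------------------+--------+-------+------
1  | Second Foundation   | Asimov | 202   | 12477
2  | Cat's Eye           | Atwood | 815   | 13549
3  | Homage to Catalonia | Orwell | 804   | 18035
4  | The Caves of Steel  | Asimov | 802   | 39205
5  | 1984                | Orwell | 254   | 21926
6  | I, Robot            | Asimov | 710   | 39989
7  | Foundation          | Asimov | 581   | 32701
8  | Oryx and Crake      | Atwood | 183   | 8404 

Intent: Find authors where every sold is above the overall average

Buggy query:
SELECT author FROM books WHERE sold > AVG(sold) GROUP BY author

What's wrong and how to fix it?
Bug: AVG() is an aggregate; it can't sit directly in WHERE

Fix: Use a subquery for AVG and a HAVING MIN(...) filter so the condition holds for every row in the group

Corrected query:
SELECT author FROM books GROUP BY author HAVING MIN(sold) > (SELECT AVG(sold) FROM books)

Result:
(no rows)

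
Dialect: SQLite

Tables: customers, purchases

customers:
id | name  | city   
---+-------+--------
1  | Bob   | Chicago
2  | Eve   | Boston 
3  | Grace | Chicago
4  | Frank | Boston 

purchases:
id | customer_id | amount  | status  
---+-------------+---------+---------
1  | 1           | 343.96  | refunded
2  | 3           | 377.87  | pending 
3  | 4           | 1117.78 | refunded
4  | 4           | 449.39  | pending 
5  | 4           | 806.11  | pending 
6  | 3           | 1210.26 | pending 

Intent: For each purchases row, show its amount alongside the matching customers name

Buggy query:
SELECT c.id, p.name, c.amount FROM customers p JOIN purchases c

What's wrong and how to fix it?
Bug: JOIN with no ON clause produces a cartesian product; every purchases row pairs with every customers row

Fix: Add ON c.customer_id = p.id to the JOIN

Corrected query:
SELECT c.id, p.name, c.amount FROM customers p JOIN purchases c ON c.customer_id = p.id

Result:
id | name  | amount 
---+-------+--------
1  | Bob   | 343.96 
2  | Grace | 377.87 
3  | Frank | 1117.78
4  | Frank | 449.39 
5  | Frank | 806.11 
6  | Grace | 1210.26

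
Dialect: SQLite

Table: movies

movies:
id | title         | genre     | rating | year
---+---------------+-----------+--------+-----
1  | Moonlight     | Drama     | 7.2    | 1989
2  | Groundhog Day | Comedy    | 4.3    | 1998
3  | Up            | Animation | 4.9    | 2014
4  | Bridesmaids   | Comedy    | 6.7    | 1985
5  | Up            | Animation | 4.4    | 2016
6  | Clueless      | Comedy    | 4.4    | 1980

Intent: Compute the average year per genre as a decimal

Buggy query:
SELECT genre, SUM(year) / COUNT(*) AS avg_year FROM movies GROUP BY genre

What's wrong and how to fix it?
Bug: SUM(year) and COUNT(*) are both integers; the division truncates the fractional part

Fix: Cast one side to REAL so the division keeps the fractional part

Corrected query:
SELECT genre, SUM(year) * 1.0 / COUNT(*) AS avg_year FROM movies GROUP BY genre

Result:
genre     | avg_year   
----------+------------
Animation | 2015       
Comedy    | 1987.666667
Drama     | 1989       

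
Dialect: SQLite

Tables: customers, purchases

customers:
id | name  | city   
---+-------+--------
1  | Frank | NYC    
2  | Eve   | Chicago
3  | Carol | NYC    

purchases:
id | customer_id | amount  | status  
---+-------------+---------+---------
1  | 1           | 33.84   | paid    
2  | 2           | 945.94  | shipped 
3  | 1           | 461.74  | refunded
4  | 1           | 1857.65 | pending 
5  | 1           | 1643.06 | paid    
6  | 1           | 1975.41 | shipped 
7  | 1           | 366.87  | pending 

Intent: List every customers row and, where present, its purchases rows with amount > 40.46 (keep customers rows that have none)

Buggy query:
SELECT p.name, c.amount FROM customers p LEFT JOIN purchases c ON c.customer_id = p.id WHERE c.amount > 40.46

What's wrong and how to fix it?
Bug: A WHERE condition on the right-hand table after LEFT JOIN drops unmatched parents

Fix: Move the right-table condition into the ON clause so unmatched parents are kept

Corrected query:
SELECT p.name, c.amount FROM customers p LEFT JOIN purchases c ON c.customer_id = p.id AND c.amount > 40.46

Result:
name  | amount 
------+--------
Frank | 366.87 
Frank | 461.74 
Frank | 1643.06
Frank | 1857.65
Frank | 1975.41
Eve   | 945.94 
Carol | NULL   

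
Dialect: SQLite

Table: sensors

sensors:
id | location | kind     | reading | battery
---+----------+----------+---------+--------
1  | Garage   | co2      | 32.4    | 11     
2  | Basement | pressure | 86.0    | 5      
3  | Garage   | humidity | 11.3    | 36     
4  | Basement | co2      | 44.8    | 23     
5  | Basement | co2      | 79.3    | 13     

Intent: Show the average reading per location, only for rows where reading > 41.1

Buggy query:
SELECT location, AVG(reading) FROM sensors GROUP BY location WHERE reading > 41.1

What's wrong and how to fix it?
Bug: WHERE cannot follow GROUP BY

Fix: Place WHERE between FROM and GROUP BY

Corrected query:
SELECT location, AVG(reading) FROM sensors WHERE reading > 41.1 GROUP BY location

Result:
location | AVG(reading)
---------+-------------
Basement | 70.033333   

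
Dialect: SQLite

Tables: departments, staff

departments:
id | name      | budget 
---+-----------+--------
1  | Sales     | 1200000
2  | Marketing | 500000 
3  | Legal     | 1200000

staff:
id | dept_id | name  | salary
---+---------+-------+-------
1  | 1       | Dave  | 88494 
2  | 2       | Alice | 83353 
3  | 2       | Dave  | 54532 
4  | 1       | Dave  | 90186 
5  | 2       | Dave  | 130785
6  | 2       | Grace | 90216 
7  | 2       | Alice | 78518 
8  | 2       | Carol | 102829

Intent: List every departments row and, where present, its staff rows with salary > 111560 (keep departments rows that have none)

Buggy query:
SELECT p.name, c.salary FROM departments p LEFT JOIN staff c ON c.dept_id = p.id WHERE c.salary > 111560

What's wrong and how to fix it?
Bug: Filtering c.salary in WHERE discards the NULL rows produced by LEFT JOIN, turning it into an inner join

Fix: Put 'c.salary > 111560' in the JOIN's ON clause instead of WHERE

Corrected query:
SELECT p.name, c.salary FROM departments p LEFT JOIN staff c ON c.dept_id = p.id AND c.salary > 111560

Result:
name      | salary
----------+-------
Sales     | NULL  
Marketing | 130785
Legal     | NULL  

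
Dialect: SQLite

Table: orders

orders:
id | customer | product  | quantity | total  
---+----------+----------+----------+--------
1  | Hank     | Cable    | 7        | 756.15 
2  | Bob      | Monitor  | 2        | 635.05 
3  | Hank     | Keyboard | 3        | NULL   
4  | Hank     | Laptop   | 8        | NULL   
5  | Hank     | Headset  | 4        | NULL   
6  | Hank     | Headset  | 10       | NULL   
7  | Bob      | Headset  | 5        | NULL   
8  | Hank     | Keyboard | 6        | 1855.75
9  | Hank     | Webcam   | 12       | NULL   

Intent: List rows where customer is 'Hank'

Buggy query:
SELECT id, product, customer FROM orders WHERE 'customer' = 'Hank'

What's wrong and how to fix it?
Bug: 'customer' in single quotes is a string literal, not the column; the comparison is literal-vs-literal and never true

Fix: Remove the quotes around the column name (or use double quotes for an identifier)

Corrected query:
SELECT id, product, customer FROM orders WHERE customer = 'Hank'

Result:
id | product  | customer
---+----------+---------
1  | Cable    | Hank    
3  | Keyboard | Hank    
4  | Laptop   | Hank    
5  | Headset  | Hank    
6  | Headset  | Hank    
8  | Keyboard | Hank    
9  | Webcam   | Hank    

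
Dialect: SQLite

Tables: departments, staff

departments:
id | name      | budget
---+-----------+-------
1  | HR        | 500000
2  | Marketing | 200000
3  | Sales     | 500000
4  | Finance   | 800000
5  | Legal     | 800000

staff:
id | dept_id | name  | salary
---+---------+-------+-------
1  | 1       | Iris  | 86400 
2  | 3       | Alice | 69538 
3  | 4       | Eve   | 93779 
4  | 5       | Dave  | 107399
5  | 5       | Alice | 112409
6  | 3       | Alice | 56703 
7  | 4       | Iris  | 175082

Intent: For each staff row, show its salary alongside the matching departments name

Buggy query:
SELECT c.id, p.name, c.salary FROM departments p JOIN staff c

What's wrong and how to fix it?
Bug: Missing join condition: each staff row is matched to all departments rows instead of just its own

Fix: Add ON c.dept_id = p.id to the JOIN

Corrected query:
SELECT c.id, p.name, c.salary FROM departments p JOIN staff c ON c.dept_id = p.id

Result:
id | name    | salary
---+---------+-------
1  | HR      | 86400 
2  | Sales   | 69538 
3  | Finance | 93779 
4  | Legal   | 107399
5  | Legal   | 112409
6  | Sales   | 56703 
7  | Finance | 175082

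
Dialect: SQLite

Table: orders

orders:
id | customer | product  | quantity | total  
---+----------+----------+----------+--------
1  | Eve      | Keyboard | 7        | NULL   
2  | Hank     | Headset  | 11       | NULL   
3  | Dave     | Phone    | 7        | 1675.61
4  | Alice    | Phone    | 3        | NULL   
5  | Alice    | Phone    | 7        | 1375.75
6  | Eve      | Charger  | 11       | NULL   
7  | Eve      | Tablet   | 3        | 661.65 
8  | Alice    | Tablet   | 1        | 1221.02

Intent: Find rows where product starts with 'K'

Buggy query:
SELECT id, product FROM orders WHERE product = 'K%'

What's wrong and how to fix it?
Bug: Wildcards only work with LIKE; '=' treats '%' as a literal character

Fix: Replace '=' with LIKE so 'K%' is treated as a pattern

Corrected query:
SELECT id, product FROM orders WHERE product LIKE 'K%'

Result:
id | product 
---+---------
1  | Keyboard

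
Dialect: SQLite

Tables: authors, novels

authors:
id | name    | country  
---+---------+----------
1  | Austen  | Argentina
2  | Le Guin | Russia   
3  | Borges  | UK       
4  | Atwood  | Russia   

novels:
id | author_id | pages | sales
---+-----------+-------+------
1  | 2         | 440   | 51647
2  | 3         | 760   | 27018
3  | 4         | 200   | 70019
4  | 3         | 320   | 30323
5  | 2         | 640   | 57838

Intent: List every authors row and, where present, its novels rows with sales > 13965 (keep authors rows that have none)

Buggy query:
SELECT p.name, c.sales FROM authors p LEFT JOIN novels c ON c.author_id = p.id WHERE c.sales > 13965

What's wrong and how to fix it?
Bug: Filtering c.sales in WHERE discards the NULL rows produced by LEFT JOIN, turning it into an inner join

Fix: Put 'c.sales > 13965' in the JOIN's ON clause instead of WHERE

Corrected query:
SELECT p.name, c.sales FROM authors p LEFT JOIN novels c ON c.author_id = p.id AND c.sales > 13965

Result:
name    | sales
--------+------
Austen  | NULL 
Le Guin | 51647
Le Guin | 57838
Borges  | 27018
Borges  | 30323
Atwood  | 70019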